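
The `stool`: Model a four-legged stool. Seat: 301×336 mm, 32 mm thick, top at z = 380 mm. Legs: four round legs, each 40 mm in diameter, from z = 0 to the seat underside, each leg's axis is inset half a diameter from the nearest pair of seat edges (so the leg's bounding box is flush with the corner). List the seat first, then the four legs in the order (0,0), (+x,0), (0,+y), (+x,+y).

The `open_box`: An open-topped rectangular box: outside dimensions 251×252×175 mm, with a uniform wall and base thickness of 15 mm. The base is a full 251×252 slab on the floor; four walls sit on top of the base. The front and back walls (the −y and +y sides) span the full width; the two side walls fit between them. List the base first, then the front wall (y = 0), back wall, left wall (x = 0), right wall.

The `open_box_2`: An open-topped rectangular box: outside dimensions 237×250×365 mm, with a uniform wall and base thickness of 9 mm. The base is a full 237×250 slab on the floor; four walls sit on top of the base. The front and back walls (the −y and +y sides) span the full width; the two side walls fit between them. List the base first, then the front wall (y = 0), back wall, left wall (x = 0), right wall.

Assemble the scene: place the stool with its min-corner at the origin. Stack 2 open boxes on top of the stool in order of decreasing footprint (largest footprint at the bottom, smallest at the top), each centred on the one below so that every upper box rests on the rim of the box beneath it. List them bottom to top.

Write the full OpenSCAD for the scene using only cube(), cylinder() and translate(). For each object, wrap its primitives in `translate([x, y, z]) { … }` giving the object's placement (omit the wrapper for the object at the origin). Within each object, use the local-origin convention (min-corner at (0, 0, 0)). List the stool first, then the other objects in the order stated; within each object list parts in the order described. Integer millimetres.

translate([0, 0, 348]) cube([301, 336, 32]);
translate([20, 20, 0]) cylinder(h = 348, r = 20);
translate([281, 20, 0]) cylinder(h = 348, r = 20);
translate([20, 316, 0]) cylinder(h = 348, r = 20);
translate([281, 316, 0]) cylinder(h = 348, r = 20);
translate([25, 42, 380]) {
  cube([251, 252, 15]);
  translate([0, 0, 15]) cube([251, 15, 160]);
  translate([0, 237, 15]) cube([251, 15, 160]);
  translate([0, 15, 15]) cube([15, 222, 160]);
  translate([236, 15, 15]) cube([15, 222, 160]);
}
translate([32, 43, 555]) {
  cube([237, 250, 9]);
  translate([0, 0, 9]) cube([237, 9, 356]);
  translate([0, 241, 9]) cube([237, 9, 356]);
  translate([0, 9, 9]) cube([9, 232, 356]);
  translate([228, 9, 9]) cube([9, 232, 356]);
}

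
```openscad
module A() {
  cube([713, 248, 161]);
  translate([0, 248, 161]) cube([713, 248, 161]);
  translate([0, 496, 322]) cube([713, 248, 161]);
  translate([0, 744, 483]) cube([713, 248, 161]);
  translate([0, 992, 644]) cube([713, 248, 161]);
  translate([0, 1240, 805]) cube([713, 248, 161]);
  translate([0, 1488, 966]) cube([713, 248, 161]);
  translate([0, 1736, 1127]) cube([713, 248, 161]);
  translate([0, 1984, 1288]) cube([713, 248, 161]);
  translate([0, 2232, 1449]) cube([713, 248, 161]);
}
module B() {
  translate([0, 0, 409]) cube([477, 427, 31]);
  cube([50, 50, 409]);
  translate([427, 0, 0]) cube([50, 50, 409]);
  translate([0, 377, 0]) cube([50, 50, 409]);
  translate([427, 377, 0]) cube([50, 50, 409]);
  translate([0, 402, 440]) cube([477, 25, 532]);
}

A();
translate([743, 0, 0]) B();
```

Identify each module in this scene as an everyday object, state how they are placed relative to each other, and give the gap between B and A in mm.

A is a staircase. B is a chair. The chair is on the floor beside the staircase on its +x side. The gap between the chair and the staircase is 30 mm.

The chair's nearest face is 30 mm from the staircase's +x face.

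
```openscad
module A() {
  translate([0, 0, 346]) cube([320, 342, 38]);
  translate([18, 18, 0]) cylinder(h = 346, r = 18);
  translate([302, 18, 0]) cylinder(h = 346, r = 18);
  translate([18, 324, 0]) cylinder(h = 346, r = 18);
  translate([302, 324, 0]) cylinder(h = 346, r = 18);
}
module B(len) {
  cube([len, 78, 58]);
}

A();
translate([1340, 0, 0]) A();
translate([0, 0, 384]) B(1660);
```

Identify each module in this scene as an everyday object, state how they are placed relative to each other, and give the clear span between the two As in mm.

A is a stool. B is a beam. A beam spans the tops of two stools. The clear span between the two stools is 1020 mm.

Second stool starts at x = 1340; first ends at x = 320; clear span = 1340 − 320 = 1020 mm.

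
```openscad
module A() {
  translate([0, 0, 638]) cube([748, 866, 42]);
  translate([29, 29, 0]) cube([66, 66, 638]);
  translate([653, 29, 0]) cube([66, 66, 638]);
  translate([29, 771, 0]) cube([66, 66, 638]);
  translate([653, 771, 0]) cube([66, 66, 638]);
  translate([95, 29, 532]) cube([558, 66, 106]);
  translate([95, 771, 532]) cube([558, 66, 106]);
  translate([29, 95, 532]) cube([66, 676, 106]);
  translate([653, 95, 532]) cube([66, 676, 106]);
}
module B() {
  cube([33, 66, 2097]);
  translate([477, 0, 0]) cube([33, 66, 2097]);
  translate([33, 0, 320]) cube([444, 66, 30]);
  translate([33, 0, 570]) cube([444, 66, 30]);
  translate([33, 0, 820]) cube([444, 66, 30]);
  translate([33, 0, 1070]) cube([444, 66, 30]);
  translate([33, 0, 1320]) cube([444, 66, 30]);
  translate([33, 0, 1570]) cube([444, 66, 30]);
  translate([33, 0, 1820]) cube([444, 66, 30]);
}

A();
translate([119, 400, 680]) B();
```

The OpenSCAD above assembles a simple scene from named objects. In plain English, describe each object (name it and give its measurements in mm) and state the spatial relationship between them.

A is a rectangular dining table. The top is 748×866×42 mm with its upper surface at z = 680 mm. It stands on four 66×66 mm square legs, each inset 29 mm from the nearest pair of top edges, running from the floor to the underside of the top. Four apron rails, 66 mm thick and 106 mm tall, run between adjacent legs with their top edges flush with the underside of the top and their outer faces flush with the legs' outer faces.

B is a straight ladder. Two 33×66 mm vertical rails, 2097 mm tall, stand 510 mm apart (outside-to-outside) with their front faces coplanar on the −y side. 7 rungs, each 66 mm deep and 30 mm tall, span between the inner faces of the rails, front faces flush with the rails. The lowest rung's underside is at z = 320 mm and rungs are spaced 250 mm apart (underside to underside).

The ladder is on top of the table, centred.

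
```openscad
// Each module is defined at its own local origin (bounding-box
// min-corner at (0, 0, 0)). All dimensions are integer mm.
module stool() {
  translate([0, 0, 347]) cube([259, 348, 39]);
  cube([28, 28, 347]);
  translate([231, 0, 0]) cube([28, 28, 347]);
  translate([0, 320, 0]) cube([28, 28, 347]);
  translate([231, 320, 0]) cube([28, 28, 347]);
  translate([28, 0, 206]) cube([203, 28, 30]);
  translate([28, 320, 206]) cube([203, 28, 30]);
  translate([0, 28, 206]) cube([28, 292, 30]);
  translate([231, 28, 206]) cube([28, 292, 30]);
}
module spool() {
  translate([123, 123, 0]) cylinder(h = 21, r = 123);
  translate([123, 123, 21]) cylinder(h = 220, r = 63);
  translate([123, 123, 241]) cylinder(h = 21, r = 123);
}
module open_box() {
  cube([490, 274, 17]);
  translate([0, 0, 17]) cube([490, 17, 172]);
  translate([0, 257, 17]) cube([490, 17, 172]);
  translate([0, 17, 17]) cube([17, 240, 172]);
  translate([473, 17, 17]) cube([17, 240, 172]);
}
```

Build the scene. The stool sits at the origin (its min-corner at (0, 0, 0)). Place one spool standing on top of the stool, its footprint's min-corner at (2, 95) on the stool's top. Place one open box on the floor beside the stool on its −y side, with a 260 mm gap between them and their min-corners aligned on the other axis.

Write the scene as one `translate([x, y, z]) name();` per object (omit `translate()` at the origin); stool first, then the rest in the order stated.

stool();
translate([2, 95, 386]) spool();
translate([0, -534, 0]) open_box();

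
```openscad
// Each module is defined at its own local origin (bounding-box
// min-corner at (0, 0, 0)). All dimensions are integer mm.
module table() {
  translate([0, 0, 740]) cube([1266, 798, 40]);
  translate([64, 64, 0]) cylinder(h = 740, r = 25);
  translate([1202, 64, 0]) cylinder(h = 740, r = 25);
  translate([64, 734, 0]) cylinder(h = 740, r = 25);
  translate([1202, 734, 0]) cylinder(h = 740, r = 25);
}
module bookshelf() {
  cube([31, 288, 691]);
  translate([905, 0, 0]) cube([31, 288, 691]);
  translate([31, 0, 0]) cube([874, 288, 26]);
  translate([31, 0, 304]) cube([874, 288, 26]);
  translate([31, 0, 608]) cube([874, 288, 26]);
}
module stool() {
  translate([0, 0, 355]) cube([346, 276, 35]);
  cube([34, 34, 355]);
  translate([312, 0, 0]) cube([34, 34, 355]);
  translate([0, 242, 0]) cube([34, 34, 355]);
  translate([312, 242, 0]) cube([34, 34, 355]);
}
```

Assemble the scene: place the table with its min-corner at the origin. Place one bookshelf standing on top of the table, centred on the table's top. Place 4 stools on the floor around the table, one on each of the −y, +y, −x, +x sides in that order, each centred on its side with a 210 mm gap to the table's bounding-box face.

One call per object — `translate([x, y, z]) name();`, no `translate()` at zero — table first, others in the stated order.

table();
translate([165, 255, 780]) bookshelf();
translate([460, -486, 0]) stool();
translate([460, 1008, 0]) stool();
translate([-556, 261, 0]) stool();
translate([1476, 261, 0]) stool();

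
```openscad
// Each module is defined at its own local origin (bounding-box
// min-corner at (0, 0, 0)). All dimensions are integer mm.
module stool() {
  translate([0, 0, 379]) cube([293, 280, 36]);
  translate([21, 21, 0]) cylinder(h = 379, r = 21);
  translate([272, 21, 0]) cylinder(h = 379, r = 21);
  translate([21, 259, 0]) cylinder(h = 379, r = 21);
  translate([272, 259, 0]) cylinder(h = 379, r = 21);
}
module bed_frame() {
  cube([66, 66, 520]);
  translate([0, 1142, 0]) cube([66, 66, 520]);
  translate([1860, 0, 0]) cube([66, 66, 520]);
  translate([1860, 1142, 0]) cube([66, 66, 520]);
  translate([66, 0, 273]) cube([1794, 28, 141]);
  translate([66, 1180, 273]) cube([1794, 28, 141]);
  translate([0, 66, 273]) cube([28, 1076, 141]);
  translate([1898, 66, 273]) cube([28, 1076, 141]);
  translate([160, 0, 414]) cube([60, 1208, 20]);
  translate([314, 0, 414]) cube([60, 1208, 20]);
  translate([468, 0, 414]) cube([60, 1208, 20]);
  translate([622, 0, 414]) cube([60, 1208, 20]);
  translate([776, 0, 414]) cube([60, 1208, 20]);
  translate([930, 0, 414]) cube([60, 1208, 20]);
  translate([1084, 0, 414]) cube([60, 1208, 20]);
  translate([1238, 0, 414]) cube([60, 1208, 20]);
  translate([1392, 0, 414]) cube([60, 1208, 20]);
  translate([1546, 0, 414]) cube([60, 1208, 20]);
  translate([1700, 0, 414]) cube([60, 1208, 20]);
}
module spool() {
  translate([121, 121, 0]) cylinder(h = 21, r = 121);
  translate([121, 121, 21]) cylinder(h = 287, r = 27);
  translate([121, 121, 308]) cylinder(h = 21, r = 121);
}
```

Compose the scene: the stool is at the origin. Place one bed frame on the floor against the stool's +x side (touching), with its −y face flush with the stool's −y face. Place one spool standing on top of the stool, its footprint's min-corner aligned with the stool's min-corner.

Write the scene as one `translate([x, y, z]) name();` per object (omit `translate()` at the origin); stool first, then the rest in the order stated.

stool();
translate([293, 0, 0]) bed_frame();
translate([0, 0, 415]) spool();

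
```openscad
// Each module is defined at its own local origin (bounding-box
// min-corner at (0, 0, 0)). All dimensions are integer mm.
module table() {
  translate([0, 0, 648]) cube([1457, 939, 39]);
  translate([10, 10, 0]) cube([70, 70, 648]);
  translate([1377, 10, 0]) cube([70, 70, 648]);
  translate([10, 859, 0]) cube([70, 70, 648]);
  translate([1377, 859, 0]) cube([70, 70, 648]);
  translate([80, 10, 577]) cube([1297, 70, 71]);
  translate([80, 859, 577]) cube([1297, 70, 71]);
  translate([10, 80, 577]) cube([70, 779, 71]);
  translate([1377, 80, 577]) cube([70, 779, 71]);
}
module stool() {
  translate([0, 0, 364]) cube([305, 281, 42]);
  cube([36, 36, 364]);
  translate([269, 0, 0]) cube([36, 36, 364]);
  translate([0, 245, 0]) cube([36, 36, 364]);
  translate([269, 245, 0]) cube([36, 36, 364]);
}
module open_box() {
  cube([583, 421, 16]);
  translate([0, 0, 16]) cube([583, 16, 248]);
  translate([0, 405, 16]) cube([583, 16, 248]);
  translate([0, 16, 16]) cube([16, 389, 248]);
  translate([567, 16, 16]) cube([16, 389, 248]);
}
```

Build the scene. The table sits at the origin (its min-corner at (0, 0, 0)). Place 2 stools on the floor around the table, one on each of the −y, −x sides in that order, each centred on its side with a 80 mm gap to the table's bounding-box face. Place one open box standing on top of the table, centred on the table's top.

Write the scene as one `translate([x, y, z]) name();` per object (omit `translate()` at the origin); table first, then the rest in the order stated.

table();
translate([576, -361, 0]) stool();
translate([-385, 329, 0]) stool();
translate([437, 259, 687]) open_box();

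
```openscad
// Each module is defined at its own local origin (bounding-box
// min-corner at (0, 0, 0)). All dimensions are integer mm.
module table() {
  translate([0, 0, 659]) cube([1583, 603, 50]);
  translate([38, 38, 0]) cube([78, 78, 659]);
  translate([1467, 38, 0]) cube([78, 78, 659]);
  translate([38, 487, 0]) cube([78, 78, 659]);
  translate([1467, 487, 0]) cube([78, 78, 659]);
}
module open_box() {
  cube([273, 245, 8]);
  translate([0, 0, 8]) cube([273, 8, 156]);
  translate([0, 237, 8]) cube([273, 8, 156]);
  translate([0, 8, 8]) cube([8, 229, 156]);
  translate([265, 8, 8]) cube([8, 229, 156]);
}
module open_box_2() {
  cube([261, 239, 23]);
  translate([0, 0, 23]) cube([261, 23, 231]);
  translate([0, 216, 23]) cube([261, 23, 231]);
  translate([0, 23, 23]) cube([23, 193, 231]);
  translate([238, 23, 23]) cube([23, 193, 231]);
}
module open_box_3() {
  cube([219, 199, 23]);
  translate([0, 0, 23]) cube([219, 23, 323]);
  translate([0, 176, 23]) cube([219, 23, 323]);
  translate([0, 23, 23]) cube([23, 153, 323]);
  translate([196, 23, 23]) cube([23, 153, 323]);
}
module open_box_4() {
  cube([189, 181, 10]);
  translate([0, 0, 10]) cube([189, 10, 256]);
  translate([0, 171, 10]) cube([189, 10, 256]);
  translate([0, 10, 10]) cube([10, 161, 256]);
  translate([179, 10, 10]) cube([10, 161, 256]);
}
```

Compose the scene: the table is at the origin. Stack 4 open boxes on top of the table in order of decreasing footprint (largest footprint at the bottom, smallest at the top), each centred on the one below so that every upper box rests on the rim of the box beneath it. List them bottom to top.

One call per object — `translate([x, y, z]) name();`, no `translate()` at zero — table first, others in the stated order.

table();
translate([655, 179, 709]) open_box();
translate([661, 182, 873]) open_box_2();
translate([682, 202, 1127]) open_box_3();
translate([697, 211, 1473]) open_box_4();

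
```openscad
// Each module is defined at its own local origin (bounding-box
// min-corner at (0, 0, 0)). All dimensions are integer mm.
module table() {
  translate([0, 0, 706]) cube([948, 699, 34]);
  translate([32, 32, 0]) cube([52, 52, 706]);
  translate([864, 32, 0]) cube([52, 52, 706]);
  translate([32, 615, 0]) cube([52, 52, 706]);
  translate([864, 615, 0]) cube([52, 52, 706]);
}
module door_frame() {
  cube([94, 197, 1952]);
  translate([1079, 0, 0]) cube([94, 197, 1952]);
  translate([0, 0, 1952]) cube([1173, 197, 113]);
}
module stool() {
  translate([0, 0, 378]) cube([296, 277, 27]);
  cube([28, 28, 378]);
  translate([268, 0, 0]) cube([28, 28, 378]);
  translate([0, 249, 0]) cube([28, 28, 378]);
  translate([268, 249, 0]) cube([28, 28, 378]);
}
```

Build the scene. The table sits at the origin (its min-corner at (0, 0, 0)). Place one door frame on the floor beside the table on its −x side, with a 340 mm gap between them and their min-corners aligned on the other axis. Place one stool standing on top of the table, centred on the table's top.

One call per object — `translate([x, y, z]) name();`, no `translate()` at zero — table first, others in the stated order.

table();
translate([-1513, 0, 0]) door_frame();
translate([326, 211, 740]) stool();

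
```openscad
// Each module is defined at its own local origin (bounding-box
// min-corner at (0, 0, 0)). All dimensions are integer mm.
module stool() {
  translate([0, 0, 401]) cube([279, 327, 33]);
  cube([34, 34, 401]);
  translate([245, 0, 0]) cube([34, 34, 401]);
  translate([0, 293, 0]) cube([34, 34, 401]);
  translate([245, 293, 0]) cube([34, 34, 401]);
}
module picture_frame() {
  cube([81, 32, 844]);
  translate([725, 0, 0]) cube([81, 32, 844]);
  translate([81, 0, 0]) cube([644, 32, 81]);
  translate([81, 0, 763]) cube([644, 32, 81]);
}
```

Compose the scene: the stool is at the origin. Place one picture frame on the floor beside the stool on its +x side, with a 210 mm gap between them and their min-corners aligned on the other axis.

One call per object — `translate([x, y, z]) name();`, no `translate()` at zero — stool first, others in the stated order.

stool();
translate([489, 0, 0]) picture_frame();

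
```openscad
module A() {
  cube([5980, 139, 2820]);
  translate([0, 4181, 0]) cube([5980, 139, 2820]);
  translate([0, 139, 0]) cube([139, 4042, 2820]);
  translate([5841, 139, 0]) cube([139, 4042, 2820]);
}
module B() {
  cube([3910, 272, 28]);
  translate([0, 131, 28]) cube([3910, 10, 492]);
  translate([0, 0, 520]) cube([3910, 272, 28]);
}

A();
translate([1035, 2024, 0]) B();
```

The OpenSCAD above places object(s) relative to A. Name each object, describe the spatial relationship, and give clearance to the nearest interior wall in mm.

A is a house frame. B is an I-beam. The I-beam sits inside the house frame, centred. The clearance to the nearest interior wall is 896 mm.

Clearances: x = 896, y = 1885; minimum 896 mm.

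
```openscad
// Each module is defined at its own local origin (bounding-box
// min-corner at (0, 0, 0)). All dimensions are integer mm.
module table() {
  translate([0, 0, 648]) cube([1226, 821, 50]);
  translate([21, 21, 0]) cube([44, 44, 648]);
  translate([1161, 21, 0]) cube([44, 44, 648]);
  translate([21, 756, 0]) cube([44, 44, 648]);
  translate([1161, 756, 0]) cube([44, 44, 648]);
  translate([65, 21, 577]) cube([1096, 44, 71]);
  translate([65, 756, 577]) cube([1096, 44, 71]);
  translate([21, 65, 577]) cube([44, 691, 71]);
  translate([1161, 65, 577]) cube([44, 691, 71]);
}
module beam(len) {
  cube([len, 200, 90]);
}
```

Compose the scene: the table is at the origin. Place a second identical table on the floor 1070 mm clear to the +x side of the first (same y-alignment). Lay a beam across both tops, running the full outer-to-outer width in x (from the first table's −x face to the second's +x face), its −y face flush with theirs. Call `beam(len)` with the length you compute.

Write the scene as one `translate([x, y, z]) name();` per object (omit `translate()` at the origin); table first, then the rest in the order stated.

table();
translate([2296, 0, 0]) table();
translate([0, 0, 698]) beam(3522);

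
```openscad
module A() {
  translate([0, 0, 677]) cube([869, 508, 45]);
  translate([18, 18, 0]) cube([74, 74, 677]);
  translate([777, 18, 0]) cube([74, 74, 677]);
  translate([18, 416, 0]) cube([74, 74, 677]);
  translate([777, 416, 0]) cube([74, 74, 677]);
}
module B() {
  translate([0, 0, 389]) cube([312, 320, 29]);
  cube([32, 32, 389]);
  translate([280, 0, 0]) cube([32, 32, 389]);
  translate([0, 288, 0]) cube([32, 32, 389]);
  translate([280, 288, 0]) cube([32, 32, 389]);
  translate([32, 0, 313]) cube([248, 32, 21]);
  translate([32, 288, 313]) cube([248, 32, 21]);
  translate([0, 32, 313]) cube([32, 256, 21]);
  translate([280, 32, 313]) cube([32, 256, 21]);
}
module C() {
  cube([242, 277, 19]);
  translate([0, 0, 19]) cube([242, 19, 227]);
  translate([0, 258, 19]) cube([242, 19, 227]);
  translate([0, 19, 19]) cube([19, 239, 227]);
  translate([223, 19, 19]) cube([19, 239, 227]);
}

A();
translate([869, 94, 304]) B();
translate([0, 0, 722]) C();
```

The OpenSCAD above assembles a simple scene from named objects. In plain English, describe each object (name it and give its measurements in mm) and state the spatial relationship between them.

A is a table: top 869 mm (x) × 508 mm (y), 45 mm thick, upper face at z = 722 mm, on four 74×74 mm square legs, each inset 18 mm from the nearest pair of top edges, running from z = 0 to the bottom of the top.

B is a four-legged stool. The seat is a 312×320×29 mm slab whose top surface is at z = 418 mm; four square legs, each 32×32 mm in cross-section, run from the floor (z = 0) to the underside of the seat, each flush with a corner of the seat. Four stretchers, 32 mm wide and 21 mm tall, connect adjacent legs with their undersides at z = 313 mm, each running between the inner faces of the legs it joins and aligned with the legs' outer faces on the other axis.

C is an open-topped rectangular box: outside dimensions 242×277×246 mm, with a uniform wall and base thickness of 19 mm. The base is a full 242×277 slab on the floor; four walls sit on top of the base. The front and back walls (the −y and +y sides) span the full width; the two side walls fit between them.

The stool is beside the table with their tops flush at z = 722. The open box is on top of the table.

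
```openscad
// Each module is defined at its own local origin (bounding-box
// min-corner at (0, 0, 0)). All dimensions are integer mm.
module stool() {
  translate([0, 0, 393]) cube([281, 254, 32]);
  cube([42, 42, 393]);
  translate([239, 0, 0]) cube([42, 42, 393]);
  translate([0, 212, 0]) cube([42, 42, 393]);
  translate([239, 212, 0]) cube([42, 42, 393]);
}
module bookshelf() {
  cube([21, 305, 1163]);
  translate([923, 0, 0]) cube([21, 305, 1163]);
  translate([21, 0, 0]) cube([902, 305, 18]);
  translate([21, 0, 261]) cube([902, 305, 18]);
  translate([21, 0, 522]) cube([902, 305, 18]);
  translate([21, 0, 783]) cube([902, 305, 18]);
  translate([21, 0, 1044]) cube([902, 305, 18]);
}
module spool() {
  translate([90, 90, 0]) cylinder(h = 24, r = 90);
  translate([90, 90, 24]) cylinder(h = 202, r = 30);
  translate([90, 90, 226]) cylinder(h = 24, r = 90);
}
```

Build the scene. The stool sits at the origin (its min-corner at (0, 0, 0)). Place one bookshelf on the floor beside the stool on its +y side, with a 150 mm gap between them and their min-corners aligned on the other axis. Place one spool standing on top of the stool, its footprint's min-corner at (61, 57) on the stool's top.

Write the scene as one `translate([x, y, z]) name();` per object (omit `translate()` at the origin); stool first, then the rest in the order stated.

stool();
translate([0, 404, 0]) bookshelf();
translate([61, 57, 425]) spool();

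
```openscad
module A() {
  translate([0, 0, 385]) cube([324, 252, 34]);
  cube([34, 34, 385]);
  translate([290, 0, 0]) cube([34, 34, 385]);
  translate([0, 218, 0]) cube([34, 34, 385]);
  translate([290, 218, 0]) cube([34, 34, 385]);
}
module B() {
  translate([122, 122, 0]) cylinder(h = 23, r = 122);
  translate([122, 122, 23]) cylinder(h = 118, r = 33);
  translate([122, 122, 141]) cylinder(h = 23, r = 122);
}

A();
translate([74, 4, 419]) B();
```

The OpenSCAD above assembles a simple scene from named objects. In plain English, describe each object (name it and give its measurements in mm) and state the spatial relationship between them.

A is a four-legged stool. The seat is a 324×252×34 mm slab whose top surface is at z = 419 mm; four square legs, each 34×34 mm in cross-section, run from the floor (z = 0) to the underside of the seat, each flush with a corner of the seat.

B is a spool: two coaxial disc flanges of radius 122 mm and thickness 23 mm, joined by a core cylinder of radius 33 mm and height 118 mm. The lower flange rests on z = 0 and the three cylinders share a vertical axis.

The spool is on top of the stool.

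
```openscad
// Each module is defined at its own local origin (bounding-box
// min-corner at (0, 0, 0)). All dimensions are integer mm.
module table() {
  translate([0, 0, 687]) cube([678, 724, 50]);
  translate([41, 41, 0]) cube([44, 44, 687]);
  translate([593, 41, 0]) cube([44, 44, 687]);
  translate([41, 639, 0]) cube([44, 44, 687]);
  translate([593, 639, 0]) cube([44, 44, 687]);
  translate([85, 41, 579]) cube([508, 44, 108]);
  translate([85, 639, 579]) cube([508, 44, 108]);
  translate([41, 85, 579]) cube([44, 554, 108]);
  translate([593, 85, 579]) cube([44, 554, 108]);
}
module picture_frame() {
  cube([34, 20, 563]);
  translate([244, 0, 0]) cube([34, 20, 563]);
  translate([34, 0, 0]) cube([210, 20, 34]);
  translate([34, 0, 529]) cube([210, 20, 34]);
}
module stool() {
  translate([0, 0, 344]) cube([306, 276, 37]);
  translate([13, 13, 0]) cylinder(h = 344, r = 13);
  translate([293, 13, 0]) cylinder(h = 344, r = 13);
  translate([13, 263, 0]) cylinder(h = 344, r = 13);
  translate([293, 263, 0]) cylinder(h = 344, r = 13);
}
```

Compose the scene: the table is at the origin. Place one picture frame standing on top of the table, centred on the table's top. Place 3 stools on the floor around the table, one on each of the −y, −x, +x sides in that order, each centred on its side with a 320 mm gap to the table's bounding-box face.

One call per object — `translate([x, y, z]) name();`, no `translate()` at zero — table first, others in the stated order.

table();
translate([200, 352, 737]) picture_frame();
translate([186, -596, 0]) stool();
translate([-626, 224, 0]) stool();
translate([998, 224, 0]) stool();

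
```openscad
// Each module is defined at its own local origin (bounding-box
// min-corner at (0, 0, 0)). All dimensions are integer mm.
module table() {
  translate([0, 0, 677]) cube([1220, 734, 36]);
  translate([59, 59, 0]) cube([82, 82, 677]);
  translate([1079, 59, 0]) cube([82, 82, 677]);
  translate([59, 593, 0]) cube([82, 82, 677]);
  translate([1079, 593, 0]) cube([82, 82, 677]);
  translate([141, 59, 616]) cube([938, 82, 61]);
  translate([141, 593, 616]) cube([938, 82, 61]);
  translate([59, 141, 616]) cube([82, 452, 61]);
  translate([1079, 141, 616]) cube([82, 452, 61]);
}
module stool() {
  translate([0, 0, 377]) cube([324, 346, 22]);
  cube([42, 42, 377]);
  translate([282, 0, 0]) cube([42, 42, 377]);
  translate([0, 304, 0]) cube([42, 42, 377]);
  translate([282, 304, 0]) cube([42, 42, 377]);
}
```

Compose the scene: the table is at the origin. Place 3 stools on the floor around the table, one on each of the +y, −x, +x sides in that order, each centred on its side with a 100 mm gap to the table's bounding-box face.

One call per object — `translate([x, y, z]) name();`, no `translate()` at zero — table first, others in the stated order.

table();
translate([448, 834, 0]) stool();
translate([-424, 194, 0]) stool();
translate([1320, 194, 0]) stool();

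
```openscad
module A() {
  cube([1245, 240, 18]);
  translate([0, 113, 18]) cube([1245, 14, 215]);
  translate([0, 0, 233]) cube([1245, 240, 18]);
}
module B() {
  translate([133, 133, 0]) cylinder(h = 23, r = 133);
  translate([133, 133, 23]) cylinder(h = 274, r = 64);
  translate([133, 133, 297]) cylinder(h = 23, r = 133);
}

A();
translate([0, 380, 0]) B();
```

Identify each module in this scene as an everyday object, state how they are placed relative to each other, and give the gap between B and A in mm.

A is an I-beam. B is a spool. The spool is on the floor beside the I-beam on its +y side. The gap between the spool and the I-beam is 140 mm.

The spool's nearest face is 140 mm from the I-beam's +y face.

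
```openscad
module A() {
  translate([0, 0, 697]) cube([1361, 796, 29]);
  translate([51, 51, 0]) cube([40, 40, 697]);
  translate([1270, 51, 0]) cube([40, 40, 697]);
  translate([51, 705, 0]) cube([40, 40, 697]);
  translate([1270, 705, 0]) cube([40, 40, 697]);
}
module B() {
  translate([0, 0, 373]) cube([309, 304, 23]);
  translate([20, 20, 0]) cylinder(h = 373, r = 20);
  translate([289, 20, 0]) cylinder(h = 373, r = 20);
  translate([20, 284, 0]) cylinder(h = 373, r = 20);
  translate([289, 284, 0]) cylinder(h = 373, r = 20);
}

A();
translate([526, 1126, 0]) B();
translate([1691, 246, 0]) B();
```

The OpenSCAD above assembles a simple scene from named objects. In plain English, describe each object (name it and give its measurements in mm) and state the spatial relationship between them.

A is a table with a 1361×796 mm rectangular top, 29 mm thick, top surface at z = 726 mm, supported by four 40×40 mm square legs, each inset 51 mm from the nearest pair of top edges, running from the floor.

B is a four-legged stool. The seat is 309×304 mm, 23 mm thick, top at z = 396 mm. It stands on four round legs, each 40 mm in diameter, from z = 0 to the seat underside, each leg's axis is inset half a diameter from the nearest pair of seat edges (so the leg's bounding box is flush with the corner).

Two stools sit around the table at the +y, +x sides.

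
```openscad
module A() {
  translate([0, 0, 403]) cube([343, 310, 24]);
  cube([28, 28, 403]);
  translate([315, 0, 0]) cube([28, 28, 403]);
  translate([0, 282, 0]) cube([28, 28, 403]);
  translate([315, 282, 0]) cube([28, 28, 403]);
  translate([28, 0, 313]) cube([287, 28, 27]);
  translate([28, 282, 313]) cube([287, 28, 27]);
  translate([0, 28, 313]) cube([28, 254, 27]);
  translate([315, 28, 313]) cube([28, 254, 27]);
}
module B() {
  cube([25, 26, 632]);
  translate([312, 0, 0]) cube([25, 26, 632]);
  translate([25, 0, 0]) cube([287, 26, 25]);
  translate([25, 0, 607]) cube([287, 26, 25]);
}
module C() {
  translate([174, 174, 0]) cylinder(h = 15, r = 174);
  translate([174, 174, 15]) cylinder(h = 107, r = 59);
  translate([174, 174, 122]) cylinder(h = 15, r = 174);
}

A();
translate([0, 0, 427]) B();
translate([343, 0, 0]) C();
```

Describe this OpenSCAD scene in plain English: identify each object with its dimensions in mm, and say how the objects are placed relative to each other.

A is a simple wooden stool: a rectangular seat 343 mm (x) by 310 mm (y), 24 mm thick, top face at z = 427 mm, on four square legs, each 28×28 mm in cross-section. The legs rest on z = 0, each flush with a corner of the seat. Four stretchers, 28 mm wide and 27 mm tall, connect adjacent legs with their undersides at z = 313 mm, each running between the inner faces of the legs it joins and aligned with the legs' outer faces on the other axis.

B is a picture frame with a 287×582 mm rectangular opening (x by z) and a uniform 25 mm border on every side. Frame depth is 26 mm along y. It is built from two vertical stiles running the full outside height and two horizontal rails spanning the gap between the stiles.

C is a spool: two coaxial disc flanges of radius 174 mm and thickness 15 mm, joined by a core cylinder of radius 59 mm and height 107 mm. The lower flange rests on z = 0 and the three cylinders share a vertical axis.

The picture frame is on top of the stool. The spool is against the stool's +x side, with their −y faces flush.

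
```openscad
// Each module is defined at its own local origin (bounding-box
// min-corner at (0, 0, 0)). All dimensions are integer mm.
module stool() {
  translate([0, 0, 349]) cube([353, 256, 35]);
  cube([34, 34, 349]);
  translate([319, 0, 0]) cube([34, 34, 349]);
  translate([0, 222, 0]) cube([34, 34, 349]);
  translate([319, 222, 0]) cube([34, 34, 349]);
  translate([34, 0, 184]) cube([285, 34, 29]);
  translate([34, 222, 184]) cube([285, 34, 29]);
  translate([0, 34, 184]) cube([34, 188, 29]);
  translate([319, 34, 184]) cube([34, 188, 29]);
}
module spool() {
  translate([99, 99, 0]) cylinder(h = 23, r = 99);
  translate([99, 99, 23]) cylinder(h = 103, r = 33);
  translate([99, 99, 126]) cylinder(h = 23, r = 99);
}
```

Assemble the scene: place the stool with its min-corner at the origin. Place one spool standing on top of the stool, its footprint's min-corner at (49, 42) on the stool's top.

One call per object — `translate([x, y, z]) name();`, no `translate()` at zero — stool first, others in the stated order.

stool();
translate([49, 42, 384]) spool();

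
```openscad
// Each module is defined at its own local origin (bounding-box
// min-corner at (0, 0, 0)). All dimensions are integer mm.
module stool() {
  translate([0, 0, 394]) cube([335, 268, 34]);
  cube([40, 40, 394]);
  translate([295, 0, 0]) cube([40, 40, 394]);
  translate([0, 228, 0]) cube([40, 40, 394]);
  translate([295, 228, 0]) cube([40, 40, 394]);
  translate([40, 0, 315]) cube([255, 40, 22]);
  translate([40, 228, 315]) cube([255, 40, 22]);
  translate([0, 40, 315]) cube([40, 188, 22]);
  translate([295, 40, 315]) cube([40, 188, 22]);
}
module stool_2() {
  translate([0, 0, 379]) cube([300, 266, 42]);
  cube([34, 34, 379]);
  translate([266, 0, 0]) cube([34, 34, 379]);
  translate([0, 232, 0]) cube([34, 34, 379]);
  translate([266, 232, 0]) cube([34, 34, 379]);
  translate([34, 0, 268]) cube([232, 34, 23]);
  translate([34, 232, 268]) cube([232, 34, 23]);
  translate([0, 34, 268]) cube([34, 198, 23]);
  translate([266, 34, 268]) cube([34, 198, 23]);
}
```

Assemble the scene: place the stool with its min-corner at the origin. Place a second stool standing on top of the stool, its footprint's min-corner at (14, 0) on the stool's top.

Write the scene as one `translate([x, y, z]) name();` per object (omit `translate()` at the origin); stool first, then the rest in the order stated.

stool();
translate([14, 0, 428]) stool_2();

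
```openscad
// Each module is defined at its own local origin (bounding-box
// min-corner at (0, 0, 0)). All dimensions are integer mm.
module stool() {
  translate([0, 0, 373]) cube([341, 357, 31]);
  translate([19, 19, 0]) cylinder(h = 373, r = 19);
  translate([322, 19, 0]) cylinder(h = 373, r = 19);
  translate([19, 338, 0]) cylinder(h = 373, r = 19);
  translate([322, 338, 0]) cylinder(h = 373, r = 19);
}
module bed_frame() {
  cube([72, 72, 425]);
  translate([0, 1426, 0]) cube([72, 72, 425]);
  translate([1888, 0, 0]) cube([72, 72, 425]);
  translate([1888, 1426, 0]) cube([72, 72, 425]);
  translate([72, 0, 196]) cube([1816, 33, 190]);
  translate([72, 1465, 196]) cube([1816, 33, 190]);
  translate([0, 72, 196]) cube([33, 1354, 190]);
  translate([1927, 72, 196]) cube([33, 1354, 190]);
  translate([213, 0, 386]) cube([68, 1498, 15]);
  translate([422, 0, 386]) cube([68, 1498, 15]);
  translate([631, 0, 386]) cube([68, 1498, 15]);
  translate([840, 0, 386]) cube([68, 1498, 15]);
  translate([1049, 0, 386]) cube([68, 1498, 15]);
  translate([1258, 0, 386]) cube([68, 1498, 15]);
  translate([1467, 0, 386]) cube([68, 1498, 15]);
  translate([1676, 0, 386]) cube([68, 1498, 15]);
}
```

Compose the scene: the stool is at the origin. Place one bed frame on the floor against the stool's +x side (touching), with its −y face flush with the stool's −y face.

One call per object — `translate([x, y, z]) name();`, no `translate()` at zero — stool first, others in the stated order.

stool();
translate([341, 0, 0]) bed_frame();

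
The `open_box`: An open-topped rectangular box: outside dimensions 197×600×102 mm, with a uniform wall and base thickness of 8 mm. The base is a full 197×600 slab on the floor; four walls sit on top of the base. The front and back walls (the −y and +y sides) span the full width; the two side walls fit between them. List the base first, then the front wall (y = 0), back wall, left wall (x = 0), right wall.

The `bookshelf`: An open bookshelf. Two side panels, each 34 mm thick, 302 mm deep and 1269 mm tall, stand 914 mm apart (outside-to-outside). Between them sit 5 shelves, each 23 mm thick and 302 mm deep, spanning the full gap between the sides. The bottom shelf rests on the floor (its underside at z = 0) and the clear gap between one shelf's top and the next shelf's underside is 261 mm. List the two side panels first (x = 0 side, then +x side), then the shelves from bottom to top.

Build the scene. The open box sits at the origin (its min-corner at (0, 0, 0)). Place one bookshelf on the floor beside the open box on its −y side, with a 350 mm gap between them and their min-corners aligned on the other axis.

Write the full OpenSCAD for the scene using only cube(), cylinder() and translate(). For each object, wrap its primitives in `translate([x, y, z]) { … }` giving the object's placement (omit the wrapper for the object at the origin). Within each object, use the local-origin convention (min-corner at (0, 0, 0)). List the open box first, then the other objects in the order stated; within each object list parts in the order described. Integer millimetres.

cube([197, 600, 8]);
translate([0, 0, 8]) cube([197, 8, 94]);
translate([0, 592, 8]) cube([197, 8, 94]);
translate([0, 8, 8]) cube([8, 584, 94]);
translate([189, 8, 8]) cube([8, 584, 94]);
translate([0, -652, 0]) {
  cube([34, 302, 1269]);
  translate([880, 0, 0]) cube([34, 302, 1269]);
  translate([34, 0, 0]) cube([846, 302, 23]);
  translate([34, 0, 284]) cube([846, 302, 23]);
  translate([34, 0, 568]) cube([846, 302, 23]);
  translate([34, 0, 852]) cube([846, 302, 23]);
  translate([34, 0, 1136]) cube([846, 302, 23]);
}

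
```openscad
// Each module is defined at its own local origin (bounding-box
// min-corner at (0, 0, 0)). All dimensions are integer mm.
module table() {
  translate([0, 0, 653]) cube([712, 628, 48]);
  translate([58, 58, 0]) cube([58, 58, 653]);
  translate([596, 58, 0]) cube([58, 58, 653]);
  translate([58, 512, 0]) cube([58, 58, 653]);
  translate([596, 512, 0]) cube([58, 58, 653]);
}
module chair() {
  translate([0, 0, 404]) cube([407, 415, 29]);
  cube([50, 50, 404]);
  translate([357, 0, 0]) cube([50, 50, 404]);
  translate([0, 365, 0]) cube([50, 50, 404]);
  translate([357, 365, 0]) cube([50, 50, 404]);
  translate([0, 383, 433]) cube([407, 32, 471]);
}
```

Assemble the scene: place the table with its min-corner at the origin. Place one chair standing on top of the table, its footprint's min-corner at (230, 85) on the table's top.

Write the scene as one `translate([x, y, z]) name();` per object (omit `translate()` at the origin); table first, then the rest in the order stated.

table();
translate([230, 85, 701]) chair();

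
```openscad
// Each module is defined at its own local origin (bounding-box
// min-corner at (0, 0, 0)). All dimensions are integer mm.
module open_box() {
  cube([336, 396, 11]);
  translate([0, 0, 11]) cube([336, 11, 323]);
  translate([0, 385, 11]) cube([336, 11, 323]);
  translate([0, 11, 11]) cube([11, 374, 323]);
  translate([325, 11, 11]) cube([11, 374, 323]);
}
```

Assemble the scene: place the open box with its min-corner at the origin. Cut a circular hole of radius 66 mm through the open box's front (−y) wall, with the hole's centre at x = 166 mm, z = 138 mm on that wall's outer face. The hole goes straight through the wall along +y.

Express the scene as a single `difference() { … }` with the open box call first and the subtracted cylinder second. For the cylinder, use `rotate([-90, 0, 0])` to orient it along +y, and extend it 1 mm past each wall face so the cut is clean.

difference() {
  open_box();
  translate([166, -1, 138]) rotate([-90, 0, 0]) cylinder(h = 13, r = 66);
}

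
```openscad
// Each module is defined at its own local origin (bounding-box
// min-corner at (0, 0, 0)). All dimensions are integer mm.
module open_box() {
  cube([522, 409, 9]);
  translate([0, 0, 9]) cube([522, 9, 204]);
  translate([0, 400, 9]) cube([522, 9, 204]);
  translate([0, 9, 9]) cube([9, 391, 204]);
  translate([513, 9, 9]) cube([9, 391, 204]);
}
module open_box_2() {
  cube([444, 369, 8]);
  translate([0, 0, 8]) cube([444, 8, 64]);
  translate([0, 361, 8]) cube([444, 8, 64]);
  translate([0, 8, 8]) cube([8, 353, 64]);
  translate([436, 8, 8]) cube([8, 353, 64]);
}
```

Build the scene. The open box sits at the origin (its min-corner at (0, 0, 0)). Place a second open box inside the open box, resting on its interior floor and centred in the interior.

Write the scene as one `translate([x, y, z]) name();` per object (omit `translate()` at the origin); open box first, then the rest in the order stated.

open_box();
translate([39, 20, 9]) open_box_2();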